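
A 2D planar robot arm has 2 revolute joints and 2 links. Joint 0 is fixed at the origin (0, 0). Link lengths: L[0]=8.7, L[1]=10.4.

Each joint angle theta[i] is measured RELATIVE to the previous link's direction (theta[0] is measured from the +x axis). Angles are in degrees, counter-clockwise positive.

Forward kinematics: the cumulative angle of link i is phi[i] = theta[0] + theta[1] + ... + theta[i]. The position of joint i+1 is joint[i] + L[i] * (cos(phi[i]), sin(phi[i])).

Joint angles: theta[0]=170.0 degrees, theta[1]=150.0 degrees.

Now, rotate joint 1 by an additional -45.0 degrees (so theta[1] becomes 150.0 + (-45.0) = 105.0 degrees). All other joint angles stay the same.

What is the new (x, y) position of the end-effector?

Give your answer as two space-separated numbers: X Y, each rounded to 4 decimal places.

Answer: -7.6614 -8.8497

Derivation:
joint[0] = (0.0000, 0.0000)  (base)
link 0: phi[0] = 170 = 170 deg
  cos(170 deg) = -0.9848, sin(170 deg) = 0.1736
  joint[1] = (0.0000, 0.0000) + 8.7 * (-0.9848, 0.1736) = (0.0000 + -8.5678, 0.0000 + 1.5107) = (-8.5678, 1.5107)
link 1: phi[1] = 170 + 105 = 275 deg
  cos(275 deg) = 0.0872, sin(275 deg) = -0.9962
  joint[2] = (-8.5678, 1.5107) + 10.4 * (0.0872, -0.9962) = (-8.5678 + 0.9064, 1.5107 + -10.3604) = (-7.6614, -8.8497)
End effector: (-7.6614, -8.8497)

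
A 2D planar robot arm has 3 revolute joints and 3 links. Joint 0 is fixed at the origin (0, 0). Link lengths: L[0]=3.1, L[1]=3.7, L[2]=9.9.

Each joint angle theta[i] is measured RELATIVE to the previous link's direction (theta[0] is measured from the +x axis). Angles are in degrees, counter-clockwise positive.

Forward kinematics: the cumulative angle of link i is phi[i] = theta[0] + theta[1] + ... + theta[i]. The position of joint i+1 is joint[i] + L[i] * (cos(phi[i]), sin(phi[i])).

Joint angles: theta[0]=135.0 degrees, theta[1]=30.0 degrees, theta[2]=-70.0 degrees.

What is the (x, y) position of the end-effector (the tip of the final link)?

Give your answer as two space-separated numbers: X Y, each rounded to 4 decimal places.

joint[0] = (0.0000, 0.0000)  (base)
link 0: phi[0] = 135 = 135 deg
  cos(135 deg) = -0.7071, sin(135 deg) = 0.7071
  joint[1] = (0.0000, 0.0000) + 3.1 * (-0.7071, 0.7071) = (0.0000 + -2.1920, 0.0000 + 2.1920) = (-2.1920, 2.1920)
link 1: phi[1] = 135 + 30 = 165 deg
  cos(165 deg) = -0.9659, sin(165 deg) = 0.2588
  joint[2] = (-2.1920, 2.1920) + 3.7 * (-0.9659, 0.2588) = (-2.1920 + -3.5739, 2.1920 + 0.9576) = (-5.7660, 3.1497)
link 2: phi[2] = 135 + 30 + -70 = 95 deg
  cos(95 deg) = -0.0872, sin(95 deg) = 0.9962
  joint[3] = (-5.7660, 3.1497) + 9.9 * (-0.0872, 0.9962) = (-5.7660 + -0.8628, 3.1497 + 9.8623) = (-6.6288, 13.0120)
End effector: (-6.6288, 13.0120)

Answer: -6.6288 13.0120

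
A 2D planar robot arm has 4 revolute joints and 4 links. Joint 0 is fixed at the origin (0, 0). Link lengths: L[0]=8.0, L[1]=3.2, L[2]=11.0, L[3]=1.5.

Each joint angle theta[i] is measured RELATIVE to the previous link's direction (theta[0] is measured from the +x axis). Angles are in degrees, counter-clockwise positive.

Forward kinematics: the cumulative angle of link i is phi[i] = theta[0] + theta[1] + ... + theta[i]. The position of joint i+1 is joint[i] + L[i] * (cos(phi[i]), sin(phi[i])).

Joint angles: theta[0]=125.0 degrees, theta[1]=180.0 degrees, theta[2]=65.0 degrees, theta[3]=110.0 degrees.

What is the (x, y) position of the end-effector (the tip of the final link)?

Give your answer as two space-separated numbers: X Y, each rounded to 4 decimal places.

Answer: 7.3297 7.1411

Derivation:
joint[0] = (0.0000, 0.0000)  (base)
link 0: phi[0] = 125 = 125 deg
  cos(125 deg) = -0.5736, sin(125 deg) = 0.8192
  joint[1] = (0.0000, 0.0000) + 8 * (-0.5736, 0.8192) = (0.0000 + -4.5886, 0.0000 + 6.5532) = (-4.5886, 6.5532)
link 1: phi[1] = 125 + 180 = 305 deg
  cos(305 deg) = 0.5736, sin(305 deg) = -0.8192
  joint[2] = (-4.5886, 6.5532) + 3.2 * (0.5736, -0.8192) = (-4.5886 + 1.8354, 6.5532 + -2.6213) = (-2.7532, 3.9319)
link 2: phi[2] = 125 + 180 + 65 = 370 deg
  cos(370 deg) = 0.9848, sin(370 deg) = 0.1736
  joint[3] = (-2.7532, 3.9319) + 11 * (0.9848, 0.1736) = (-2.7532 + 10.8329, 3.9319 + 1.9101) = (8.0797, 5.8421)
link 3: phi[3] = 125 + 180 + 65 + 110 = 480 deg
  cos(480 deg) = -0.5000, sin(480 deg) = 0.8660
  joint[4] = (8.0797, 5.8421) + 1.5 * (-0.5000, 0.8660) = (8.0797 + -0.7500, 5.8421 + 1.2990) = (7.3297, 7.1411)
End effector: (7.3297, 7.1411)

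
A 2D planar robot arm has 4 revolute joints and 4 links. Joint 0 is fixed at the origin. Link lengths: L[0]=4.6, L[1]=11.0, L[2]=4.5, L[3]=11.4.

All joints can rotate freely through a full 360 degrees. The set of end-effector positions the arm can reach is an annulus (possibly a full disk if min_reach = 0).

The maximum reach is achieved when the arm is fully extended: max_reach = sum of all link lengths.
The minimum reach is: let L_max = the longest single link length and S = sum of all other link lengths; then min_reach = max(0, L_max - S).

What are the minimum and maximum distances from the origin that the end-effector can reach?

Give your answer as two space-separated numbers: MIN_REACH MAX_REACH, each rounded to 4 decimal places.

Answer: 0.0000 31.5000

Derivation:
Link lengths: [4.6, 11.0, 4.5, 11.4]
max_reach = 4.6 + 11 + 4.5 + 11.4 = 31.5
L_max = max([4.6, 11.0, 4.5, 11.4]) = 11.4
S (sum of others) = 31.5 - 11.4 = 20.1
min_reach = max(0, 11.4 - 20.1) = max(0, -8.7) = 0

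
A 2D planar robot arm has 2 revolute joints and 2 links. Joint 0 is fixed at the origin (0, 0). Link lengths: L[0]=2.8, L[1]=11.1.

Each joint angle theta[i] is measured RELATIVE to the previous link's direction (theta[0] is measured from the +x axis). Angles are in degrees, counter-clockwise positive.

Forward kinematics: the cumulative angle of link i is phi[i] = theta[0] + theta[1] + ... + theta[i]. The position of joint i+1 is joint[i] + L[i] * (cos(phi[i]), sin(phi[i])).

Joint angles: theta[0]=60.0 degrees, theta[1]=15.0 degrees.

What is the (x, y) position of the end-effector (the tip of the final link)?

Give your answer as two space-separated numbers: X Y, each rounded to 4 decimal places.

Answer: 4.2729 13.1466

Derivation:
joint[0] = (0.0000, 0.0000)  (base)
link 0: phi[0] = 60 = 60 deg
  cos(60 deg) = 0.5000, sin(60 deg) = 0.8660
  joint[1] = (0.0000, 0.0000) + 2.8 * (0.5000, 0.8660) = (0.0000 + 1.4000, 0.0000 + 2.4249) = (1.4000, 2.4249)
link 1: phi[1] = 60 + 15 = 75 deg
  cos(75 deg) = 0.2588, sin(75 deg) = 0.9659
  joint[2] = (1.4000, 2.4249) + 11.1 * (0.2588, 0.9659) = (1.4000 + 2.8729, 2.4249 + 10.7218) = (4.2729, 13.1466)
End effector: (4.2729, 13.1466)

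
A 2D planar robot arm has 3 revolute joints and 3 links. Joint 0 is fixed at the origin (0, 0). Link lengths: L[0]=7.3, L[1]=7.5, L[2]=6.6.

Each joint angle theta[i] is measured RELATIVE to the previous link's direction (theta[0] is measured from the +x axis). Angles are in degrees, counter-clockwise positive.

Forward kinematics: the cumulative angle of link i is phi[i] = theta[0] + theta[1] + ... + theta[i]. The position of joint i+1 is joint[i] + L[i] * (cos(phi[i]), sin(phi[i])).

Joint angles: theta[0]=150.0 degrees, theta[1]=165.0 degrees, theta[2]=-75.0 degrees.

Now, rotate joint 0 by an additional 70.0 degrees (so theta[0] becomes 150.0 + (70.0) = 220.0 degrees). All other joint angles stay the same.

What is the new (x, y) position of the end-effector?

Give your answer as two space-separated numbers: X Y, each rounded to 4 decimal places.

joint[0] = (0.0000, 0.0000)  (base)
link 0: phi[0] = 220 = 220 deg
  cos(220 deg) = -0.7660, sin(220 deg) = -0.6428
  joint[1] = (0.0000, 0.0000) + 7.3 * (-0.7660, -0.6428) = (0.0000 + -5.5921, 0.0000 + -4.6923) = (-5.5921, -4.6923)
link 1: phi[1] = 220 + 165 = 385 deg
  cos(385 deg) = 0.9063, sin(385 deg) = 0.4226
  joint[2] = (-5.5921, -4.6923) + 7.5 * (0.9063, 0.4226) = (-5.5921 + 6.7973, -4.6923 + 3.1696) = (1.2052, -1.5227)
link 2: phi[2] = 220 + 165 + -75 = 310 deg
  cos(310 deg) = 0.6428, sin(310 deg) = -0.7660
  joint[3] = (1.2052, -1.5227) + 6.6 * (0.6428, -0.7660) = (1.2052 + 4.2424, -1.5227 + -5.0559) = (5.4476, -6.5786)
End effector: (5.4476, -6.5786)

Answer: 5.4476 -6.5786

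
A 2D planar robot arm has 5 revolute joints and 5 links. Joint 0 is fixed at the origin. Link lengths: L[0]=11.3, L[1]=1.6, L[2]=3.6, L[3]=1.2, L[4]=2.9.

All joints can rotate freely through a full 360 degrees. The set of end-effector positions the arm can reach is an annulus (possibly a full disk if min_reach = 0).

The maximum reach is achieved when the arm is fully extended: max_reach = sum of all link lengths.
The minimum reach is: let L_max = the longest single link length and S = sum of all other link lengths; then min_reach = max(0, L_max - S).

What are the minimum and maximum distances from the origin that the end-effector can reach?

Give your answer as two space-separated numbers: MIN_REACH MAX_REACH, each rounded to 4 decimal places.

Link lengths: [11.3, 1.6, 3.6, 1.2, 2.9]
max_reach = 11.3 + 1.6 + 3.6 + 1.2 + 2.9 = 20.6
L_max = max([11.3, 1.6, 3.6, 1.2, 2.9]) = 11.3
S (sum of others) = 20.6 - 11.3 = 9.3
min_reach = max(0, 11.3 - 9.3) = max(0, 2) = 2

Answer: 2.0000 20.6000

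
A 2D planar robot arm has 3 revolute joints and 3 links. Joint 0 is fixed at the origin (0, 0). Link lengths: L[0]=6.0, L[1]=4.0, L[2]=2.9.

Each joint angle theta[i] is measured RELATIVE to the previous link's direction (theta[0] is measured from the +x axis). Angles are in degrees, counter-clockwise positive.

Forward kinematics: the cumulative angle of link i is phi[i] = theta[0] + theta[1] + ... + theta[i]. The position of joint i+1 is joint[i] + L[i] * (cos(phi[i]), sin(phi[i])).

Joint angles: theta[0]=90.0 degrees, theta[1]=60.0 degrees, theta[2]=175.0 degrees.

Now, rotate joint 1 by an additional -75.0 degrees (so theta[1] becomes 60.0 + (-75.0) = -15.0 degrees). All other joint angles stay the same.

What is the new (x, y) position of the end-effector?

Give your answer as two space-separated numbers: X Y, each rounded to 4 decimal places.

Answer: 0.0434 7.1386

Derivation:
joint[0] = (0.0000, 0.0000)  (base)
link 0: phi[0] = 90 = 90 deg
  cos(90 deg) = 0.0000, sin(90 deg) = 1.0000
  joint[1] = (0.0000, 0.0000) + 6 * (0.0000, 1.0000) = (0.0000 + 0.0000, 0.0000 + 6.0000) = (0.0000, 6.0000)
link 1: phi[1] = 90 + -15 = 75 deg
  cos(75 deg) = 0.2588, sin(75 deg) = 0.9659
  joint[2] = (0.0000, 6.0000) + 4 * (0.2588, 0.9659) = (0.0000 + 1.0353, 6.0000 + 3.8637) = (1.0353, 9.8637)
link 2: phi[2] = 90 + -15 + 175 = 250 deg
  cos(250 deg) = -0.3420, sin(250 deg) = -0.9397
  joint[3] = (1.0353, 9.8637) + 2.9 * (-0.3420, -0.9397) = (1.0353 + -0.9919, 9.8637 + -2.7251) = (0.0434, 7.1386)
End effector: (0.0434, 7.1386)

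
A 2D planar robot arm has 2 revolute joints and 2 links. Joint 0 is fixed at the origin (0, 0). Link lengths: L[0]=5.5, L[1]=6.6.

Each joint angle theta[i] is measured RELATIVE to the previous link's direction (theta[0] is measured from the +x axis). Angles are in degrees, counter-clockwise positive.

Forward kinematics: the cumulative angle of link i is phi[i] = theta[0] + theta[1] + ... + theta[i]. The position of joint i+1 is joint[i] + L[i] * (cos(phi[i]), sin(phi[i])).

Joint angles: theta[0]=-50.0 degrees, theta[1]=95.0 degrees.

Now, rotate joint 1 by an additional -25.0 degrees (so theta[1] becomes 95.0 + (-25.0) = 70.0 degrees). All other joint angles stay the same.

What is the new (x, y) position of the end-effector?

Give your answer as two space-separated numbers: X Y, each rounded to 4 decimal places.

joint[0] = (0.0000, 0.0000)  (base)
link 0: phi[0] = -50 = -50 deg
  cos(-50 deg) = 0.6428, sin(-50 deg) = -0.7660
  joint[1] = (0.0000, 0.0000) + 5.5 * (0.6428, -0.7660) = (0.0000 + 3.5353, 0.0000 + -4.2132) = (3.5353, -4.2132)
link 1: phi[1] = -50 + 70 = 20 deg
  cos(20 deg) = 0.9397, sin(20 deg) = 0.3420
  joint[2] = (3.5353, -4.2132) + 6.6 * (0.9397, 0.3420) = (3.5353 + 6.2020, -4.2132 + 2.2573) = (9.7373, -1.9559)
End effector: (9.7373, -1.9559)

Answer: 9.7373 -1.9559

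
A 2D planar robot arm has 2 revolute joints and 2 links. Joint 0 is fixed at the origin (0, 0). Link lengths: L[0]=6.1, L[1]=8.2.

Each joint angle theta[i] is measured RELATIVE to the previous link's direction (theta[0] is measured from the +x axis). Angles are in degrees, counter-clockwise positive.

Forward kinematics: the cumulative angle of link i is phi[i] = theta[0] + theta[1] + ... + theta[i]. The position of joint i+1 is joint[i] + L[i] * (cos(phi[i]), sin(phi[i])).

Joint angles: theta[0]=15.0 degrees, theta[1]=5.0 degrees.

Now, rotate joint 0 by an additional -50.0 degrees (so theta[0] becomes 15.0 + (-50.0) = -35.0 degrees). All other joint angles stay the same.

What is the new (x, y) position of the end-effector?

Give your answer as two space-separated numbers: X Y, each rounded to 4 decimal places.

Answer: 12.0982 -7.5988

Derivation:
joint[0] = (0.0000, 0.0000)  (base)
link 0: phi[0] = -35 = -35 deg
  cos(-35 deg) = 0.8192, sin(-35 deg) = -0.5736
  joint[1] = (0.0000, 0.0000) + 6.1 * (0.8192, -0.5736) = (0.0000 + 4.9968, 0.0000 + -3.4988) = (4.9968, -3.4988)
link 1: phi[1] = -35 + 5 = -30 deg
  cos(-30 deg) = 0.8660, sin(-30 deg) = -0.5000
  joint[2] = (4.9968, -3.4988) + 8.2 * (0.8660, -0.5000) = (4.9968 + 7.1014, -3.4988 + -4.1000) = (12.0982, -7.5988)
End effector: (12.0982, -7.5988)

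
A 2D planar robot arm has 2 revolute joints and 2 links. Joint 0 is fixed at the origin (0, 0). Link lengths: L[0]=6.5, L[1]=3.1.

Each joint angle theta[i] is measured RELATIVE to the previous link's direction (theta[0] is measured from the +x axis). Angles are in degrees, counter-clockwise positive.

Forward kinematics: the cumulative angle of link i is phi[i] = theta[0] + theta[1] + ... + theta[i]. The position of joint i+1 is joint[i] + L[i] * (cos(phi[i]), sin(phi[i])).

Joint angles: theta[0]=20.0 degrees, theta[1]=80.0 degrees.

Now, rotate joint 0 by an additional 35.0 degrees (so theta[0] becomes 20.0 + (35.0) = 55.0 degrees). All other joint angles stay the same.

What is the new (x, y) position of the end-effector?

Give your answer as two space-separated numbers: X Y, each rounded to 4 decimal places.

Answer: 1.5362 7.5165

Derivation:
joint[0] = (0.0000, 0.0000)  (base)
link 0: phi[0] = 55 = 55 deg
  cos(55 deg) = 0.5736, sin(55 deg) = 0.8192
  joint[1] = (0.0000, 0.0000) + 6.5 * (0.5736, 0.8192) = (0.0000 + 3.7282, 0.0000 + 5.3245) = (3.7282, 5.3245)
link 1: phi[1] = 55 + 80 = 135 deg
  cos(135 deg) = -0.7071, sin(135 deg) = 0.7071
  joint[2] = (3.7282, 5.3245) + 3.1 * (-0.7071, 0.7071) = (3.7282 + -2.1920, 5.3245 + 2.1920) = (1.5362, 7.5165)
End effector: (1.5362, 7.5165)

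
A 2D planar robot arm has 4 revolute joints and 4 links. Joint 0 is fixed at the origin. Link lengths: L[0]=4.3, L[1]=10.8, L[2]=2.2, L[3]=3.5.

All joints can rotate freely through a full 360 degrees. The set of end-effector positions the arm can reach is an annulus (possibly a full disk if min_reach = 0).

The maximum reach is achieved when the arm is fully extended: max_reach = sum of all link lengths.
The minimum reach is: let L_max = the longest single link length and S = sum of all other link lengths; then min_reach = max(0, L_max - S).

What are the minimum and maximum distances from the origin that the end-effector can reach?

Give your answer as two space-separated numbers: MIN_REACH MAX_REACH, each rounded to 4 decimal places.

Link lengths: [4.3, 10.8, 2.2, 3.5]
max_reach = 4.3 + 10.8 + 2.2 + 3.5 = 20.8
L_max = max([4.3, 10.8, 2.2, 3.5]) = 10.8
S (sum of others) = 20.8 - 10.8 = 10
min_reach = max(0, 10.8 - 10) = max(0, 0.8) = 0.8

Answer: 0.8000 20.8000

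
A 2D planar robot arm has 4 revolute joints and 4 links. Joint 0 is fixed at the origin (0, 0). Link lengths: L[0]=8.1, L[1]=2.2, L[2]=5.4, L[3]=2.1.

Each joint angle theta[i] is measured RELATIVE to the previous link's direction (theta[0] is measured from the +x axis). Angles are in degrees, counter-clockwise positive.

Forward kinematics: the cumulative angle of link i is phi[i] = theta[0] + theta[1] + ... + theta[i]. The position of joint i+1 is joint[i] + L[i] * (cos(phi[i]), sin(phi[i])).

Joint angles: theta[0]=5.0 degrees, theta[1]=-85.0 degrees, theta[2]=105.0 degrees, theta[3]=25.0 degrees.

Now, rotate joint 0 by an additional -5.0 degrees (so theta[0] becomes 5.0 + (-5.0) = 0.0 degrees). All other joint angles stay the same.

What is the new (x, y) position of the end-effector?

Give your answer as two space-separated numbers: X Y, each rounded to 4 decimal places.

joint[0] = (0.0000, 0.0000)  (base)
link 0: phi[0] = 0 = 0 deg
  cos(0 deg) = 1.0000, sin(0 deg) = 0.0000
  joint[1] = (0.0000, 0.0000) + 8.1 * (1.0000, 0.0000) = (0.0000 + 8.1000, 0.0000 + 0.0000) = (8.1000, 0.0000)
link 1: phi[1] = 0 + -85 = -85 deg
  cos(-85 deg) = 0.0872, sin(-85 deg) = -0.9962
  joint[2] = (8.1000, 0.0000) + 2.2 * (0.0872, -0.9962) = (8.1000 + 0.1917, 0.0000 + -2.1916) = (8.2917, -2.1916)
link 2: phi[2] = 0 + -85 + 105 = 20 deg
  cos(20 deg) = 0.9397, sin(20 deg) = 0.3420
  joint[3] = (8.2917, -2.1916) + 5.4 * (0.9397, 0.3420) = (8.2917 + 5.0743, -2.1916 + 1.8469) = (13.3661, -0.3447)
link 3: phi[3] = 0 + -85 + 105 + 25 = 45 deg
  cos(45 deg) = 0.7071, sin(45 deg) = 0.7071
  joint[4] = (13.3661, -0.3447) + 2.1 * (0.7071, 0.7071) = (13.3661 + 1.4849, -0.3447 + 1.4849) = (14.8510, 1.1402)
End effector: (14.8510, 1.1402)

Answer: 14.8510 1.1402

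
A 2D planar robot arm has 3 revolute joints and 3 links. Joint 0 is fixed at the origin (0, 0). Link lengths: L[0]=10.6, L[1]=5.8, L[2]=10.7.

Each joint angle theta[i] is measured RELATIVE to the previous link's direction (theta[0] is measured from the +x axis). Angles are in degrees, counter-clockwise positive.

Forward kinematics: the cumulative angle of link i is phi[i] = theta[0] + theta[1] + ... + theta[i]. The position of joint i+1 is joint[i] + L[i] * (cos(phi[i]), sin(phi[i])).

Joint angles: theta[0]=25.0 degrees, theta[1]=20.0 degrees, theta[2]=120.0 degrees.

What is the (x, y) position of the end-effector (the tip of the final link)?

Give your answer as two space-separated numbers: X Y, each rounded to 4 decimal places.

joint[0] = (0.0000, 0.0000)  (base)
link 0: phi[0] = 25 = 25 deg
  cos(25 deg) = 0.9063, sin(25 deg) = 0.4226
  joint[1] = (0.0000, 0.0000) + 10.6 * (0.9063, 0.4226) = (0.0000 + 9.6069, 0.0000 + 4.4798) = (9.6069, 4.4798)
link 1: phi[1] = 25 + 20 = 45 deg
  cos(45 deg) = 0.7071, sin(45 deg) = 0.7071
  joint[2] = (9.6069, 4.4798) + 5.8 * (0.7071, 0.7071) = (9.6069 + 4.1012, 4.4798 + 4.1012) = (13.7081, 8.5810)
link 2: phi[2] = 25 + 20 + 120 = 165 deg
  cos(165 deg) = -0.9659, sin(165 deg) = 0.2588
  joint[3] = (13.7081, 8.5810) + 10.7 * (-0.9659, 0.2588) = (13.7081 + -10.3354, 8.5810 + 2.7694) = (3.3727, 11.3503)
End effector: (3.3727, 11.3503)

Answer: 3.3727 11.3503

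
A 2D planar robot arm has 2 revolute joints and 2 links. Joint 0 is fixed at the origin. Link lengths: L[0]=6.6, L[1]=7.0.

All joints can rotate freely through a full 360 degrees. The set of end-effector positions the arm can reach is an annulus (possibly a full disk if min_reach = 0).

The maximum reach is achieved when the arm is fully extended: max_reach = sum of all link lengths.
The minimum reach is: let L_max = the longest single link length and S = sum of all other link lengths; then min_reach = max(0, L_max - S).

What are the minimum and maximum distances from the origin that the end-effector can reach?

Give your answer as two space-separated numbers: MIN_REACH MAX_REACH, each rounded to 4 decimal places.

Link lengths: [6.6, 7.0]
max_reach = 6.6 + 7 = 13.6
L_max = max([6.6, 7.0]) = 7
S (sum of others) = 13.6 - 7 = 6.6
min_reach = max(0, 7 - 6.6) = max(0, 0.4) = 0.4

Answer: 0.4000 13.6000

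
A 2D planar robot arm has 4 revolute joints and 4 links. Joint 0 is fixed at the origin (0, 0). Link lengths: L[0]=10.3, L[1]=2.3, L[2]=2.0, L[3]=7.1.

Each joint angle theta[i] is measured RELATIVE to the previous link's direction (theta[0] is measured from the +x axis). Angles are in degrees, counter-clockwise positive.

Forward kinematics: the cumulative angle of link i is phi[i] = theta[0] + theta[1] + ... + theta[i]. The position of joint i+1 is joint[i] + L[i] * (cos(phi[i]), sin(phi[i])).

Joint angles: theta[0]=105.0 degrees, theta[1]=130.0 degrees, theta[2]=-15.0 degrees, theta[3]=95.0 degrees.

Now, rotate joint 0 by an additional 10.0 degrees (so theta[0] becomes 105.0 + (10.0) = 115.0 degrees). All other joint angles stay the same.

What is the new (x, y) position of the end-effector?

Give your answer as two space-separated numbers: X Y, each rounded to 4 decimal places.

joint[0] = (0.0000, 0.0000)  (base)
link 0: phi[0] = 115 = 115 deg
  cos(115 deg) = -0.4226, sin(115 deg) = 0.9063
  joint[1] = (0.0000, 0.0000) + 10.3 * (-0.4226, 0.9063) = (0.0000 + -4.3530, 0.0000 + 9.3350) = (-4.3530, 9.3350)
link 1: phi[1] = 115 + 130 = 245 deg
  cos(245 deg) = -0.4226, sin(245 deg) = -0.9063
  joint[2] = (-4.3530, 9.3350) + 2.3 * (-0.4226, -0.9063) = (-4.3530 + -0.9720, 9.3350 + -2.0845) = (-5.3250, 7.2505)
link 2: phi[2] = 115 + 130 + -15 = 230 deg
  cos(230 deg) = -0.6428, sin(230 deg) = -0.7660
  joint[3] = (-5.3250, 7.2505) + 2 * (-0.6428, -0.7660) = (-5.3250 + -1.2856, 7.2505 + -1.5321) = (-6.6106, 5.7184)
link 3: phi[3] = 115 + 130 + -15 + 95 = 325 deg
  cos(325 deg) = 0.8192, sin(325 deg) = -0.5736
  joint[4] = (-6.6106, 5.7184) + 7.1 * (0.8192, -0.5736) = (-6.6106 + 5.8160, 5.7184 + -4.0724) = (-0.7946, 1.6460)
End effector: (-0.7946, 1.6460)

Answer: -0.7946 1.6460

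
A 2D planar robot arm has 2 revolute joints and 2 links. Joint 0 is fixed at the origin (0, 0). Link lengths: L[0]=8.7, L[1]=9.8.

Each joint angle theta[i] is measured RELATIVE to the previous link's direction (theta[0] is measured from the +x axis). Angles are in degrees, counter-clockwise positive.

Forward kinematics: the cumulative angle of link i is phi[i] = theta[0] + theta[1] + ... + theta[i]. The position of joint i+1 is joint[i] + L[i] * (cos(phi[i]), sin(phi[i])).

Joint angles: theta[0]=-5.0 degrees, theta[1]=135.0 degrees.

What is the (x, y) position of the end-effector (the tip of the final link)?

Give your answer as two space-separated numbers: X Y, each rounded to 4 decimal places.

joint[0] = (0.0000, 0.0000)  (base)
link 0: phi[0] = -5 = -5 deg
  cos(-5 deg) = 0.9962, sin(-5 deg) = -0.0872
  joint[1] = (0.0000, 0.0000) + 8.7 * (0.9962, -0.0872) = (0.0000 + 8.6669, 0.0000 + -0.7583) = (8.6669, -0.7583)
link 1: phi[1] = -5 + 135 = 130 deg
  cos(130 deg) = -0.6428, sin(130 deg) = 0.7660
  joint[2] = (8.6669, -0.7583) + 9.8 * (-0.6428, 0.7660) = (8.6669 + -6.2993, -0.7583 + 7.5072) = (2.3676, 6.7490)
End effector: (2.3676, 6.7490)

Answer: 2.3676 6.7490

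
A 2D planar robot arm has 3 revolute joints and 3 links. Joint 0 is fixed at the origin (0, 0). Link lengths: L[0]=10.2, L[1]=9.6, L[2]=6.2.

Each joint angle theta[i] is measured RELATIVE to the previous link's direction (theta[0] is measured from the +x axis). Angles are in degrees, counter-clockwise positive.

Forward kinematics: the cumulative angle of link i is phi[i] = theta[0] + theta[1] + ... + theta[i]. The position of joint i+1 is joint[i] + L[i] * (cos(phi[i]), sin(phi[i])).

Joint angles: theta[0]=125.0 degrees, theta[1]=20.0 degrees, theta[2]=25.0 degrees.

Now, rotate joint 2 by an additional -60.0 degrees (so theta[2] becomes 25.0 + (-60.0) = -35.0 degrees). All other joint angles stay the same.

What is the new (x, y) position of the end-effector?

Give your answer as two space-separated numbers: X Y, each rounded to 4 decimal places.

joint[0] = (0.0000, 0.0000)  (base)
link 0: phi[0] = 125 = 125 deg
  cos(125 deg) = -0.5736, sin(125 deg) = 0.8192
  joint[1] = (0.0000, 0.0000) + 10.2 * (-0.5736, 0.8192) = (0.0000 + -5.8505, 0.0000 + 8.3554) = (-5.8505, 8.3554)
link 1: phi[1] = 125 + 20 = 145 deg
  cos(145 deg) = -0.8192, sin(145 deg) = 0.5736
  joint[2] = (-5.8505, 8.3554) + 9.6 * (-0.8192, 0.5736) = (-5.8505 + -7.8639, 8.3554 + 5.5063) = (-13.7143, 13.8617)
link 2: phi[2] = 125 + 20 + -35 = 110 deg
  cos(110 deg) = -0.3420, sin(110 deg) = 0.9397
  joint[3] = (-13.7143, 13.8617) + 6.2 * (-0.3420, 0.9397) = (-13.7143 + -2.1205, 13.8617 + 5.8261) = (-15.8349, 19.6878)
End effector: (-15.8349, 19.6878)

Answer: -15.8349 19.6878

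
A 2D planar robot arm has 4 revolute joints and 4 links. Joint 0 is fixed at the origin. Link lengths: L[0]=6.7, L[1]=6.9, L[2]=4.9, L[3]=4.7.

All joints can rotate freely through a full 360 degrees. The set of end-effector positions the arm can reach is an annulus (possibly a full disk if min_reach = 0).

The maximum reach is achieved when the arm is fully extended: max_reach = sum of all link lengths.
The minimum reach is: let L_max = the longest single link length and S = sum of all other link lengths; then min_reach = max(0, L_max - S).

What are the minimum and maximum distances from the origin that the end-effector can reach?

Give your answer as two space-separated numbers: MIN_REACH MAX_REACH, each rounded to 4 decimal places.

Link lengths: [6.7, 6.9, 4.9, 4.7]
max_reach = 6.7 + 6.9 + 4.9 + 4.7 = 23.2
L_max = max([6.7, 6.9, 4.9, 4.7]) = 6.9
S (sum of others) = 23.2 - 6.9 = 16.3
min_reach = max(0, 6.9 - 16.3) = max(0, -9.4) = 0

Answer: 0.0000 23.2000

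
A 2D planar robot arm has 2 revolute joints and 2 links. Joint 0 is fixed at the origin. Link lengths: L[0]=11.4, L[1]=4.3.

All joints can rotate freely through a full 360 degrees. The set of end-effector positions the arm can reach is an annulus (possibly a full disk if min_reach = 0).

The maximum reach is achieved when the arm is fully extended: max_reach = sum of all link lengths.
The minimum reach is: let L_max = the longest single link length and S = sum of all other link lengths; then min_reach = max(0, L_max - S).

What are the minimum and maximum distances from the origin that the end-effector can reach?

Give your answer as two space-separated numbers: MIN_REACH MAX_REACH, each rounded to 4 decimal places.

Answer: 7.1000 15.7000

Derivation:
Link lengths: [11.4, 4.3]
max_reach = 11.4 + 4.3 = 15.7
L_max = max([11.4, 4.3]) = 11.4
S (sum of others) = 15.7 - 11.4 = 4.3
min_reach = max(0, 11.4 - 4.3) = max(0, 7.1) = 7.1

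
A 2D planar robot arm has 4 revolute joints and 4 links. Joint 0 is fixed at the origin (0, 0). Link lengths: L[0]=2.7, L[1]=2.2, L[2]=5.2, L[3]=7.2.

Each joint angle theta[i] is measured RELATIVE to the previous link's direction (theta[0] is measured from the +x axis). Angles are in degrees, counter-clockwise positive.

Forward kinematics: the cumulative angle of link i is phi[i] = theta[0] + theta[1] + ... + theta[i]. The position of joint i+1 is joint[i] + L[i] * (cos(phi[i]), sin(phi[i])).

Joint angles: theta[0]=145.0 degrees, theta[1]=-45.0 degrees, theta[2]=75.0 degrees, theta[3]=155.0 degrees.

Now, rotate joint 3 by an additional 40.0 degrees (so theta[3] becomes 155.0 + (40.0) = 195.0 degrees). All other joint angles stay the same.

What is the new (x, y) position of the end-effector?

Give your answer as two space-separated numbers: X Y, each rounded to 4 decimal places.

joint[0] = (0.0000, 0.0000)  (base)
link 0: phi[0] = 145 = 145 deg
  cos(145 deg) = -0.8192, sin(145 deg) = 0.5736
  joint[1] = (0.0000, 0.0000) + 2.7 * (-0.8192, 0.5736) = (0.0000 + -2.2117, 0.0000 + 1.5487) = (-2.2117, 1.5487)
link 1: phi[1] = 145 + -45 = 100 deg
  cos(100 deg) = -0.1736, sin(100 deg) = 0.9848
  joint[2] = (-2.2117, 1.5487) + 2.2 * (-0.1736, 0.9848) = (-2.2117 + -0.3820, 1.5487 + 2.1666) = (-2.5937, 3.7152)
link 2: phi[2] = 145 + -45 + 75 = 175 deg
  cos(175 deg) = -0.9962, sin(175 deg) = 0.0872
  joint[3] = (-2.5937, 3.7152) + 5.2 * (-0.9962, 0.0872) = (-2.5937 + -5.1802, 3.7152 + 0.4532) = (-7.7739, 4.1684)
link 3: phi[3] = 145 + -45 + 75 + 195 = 370 deg
  cos(370 deg) = 0.9848, sin(370 deg) = 0.1736
  joint[4] = (-7.7739, 4.1684) + 7.2 * (0.9848, 0.1736) = (-7.7739 + 7.0906, 4.1684 + 1.2503) = (-0.6833, 5.4187)
End effector: (-0.6833, 5.4187)

Answer: -0.6833 5.4187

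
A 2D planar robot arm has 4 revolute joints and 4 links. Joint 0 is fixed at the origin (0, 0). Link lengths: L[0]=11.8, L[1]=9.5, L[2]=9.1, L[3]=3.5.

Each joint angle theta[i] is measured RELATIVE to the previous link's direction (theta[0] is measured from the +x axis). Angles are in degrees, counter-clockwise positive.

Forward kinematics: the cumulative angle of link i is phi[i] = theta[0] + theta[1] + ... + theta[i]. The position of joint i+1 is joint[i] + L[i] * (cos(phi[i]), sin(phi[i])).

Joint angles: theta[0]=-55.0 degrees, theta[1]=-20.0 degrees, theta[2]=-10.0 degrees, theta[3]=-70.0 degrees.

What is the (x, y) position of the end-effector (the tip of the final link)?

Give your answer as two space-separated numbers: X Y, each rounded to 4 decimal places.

Answer: 6.8480 -29.3868

Derivation:
joint[0] = (0.0000, 0.0000)  (base)
link 0: phi[0] = -55 = -55 deg
  cos(-55 deg) = 0.5736, sin(-55 deg) = -0.8192
  joint[1] = (0.0000, 0.0000) + 11.8 * (0.5736, -0.8192) = (0.0000 + 6.7682, 0.0000 + -9.6660) = (6.7682, -9.6660)
link 1: phi[1] = -55 + -20 = -75 deg
  cos(-75 deg) = 0.2588, sin(-75 deg) = -0.9659
  joint[2] = (6.7682, -9.6660) + 9.5 * (0.2588, -0.9659) = (6.7682 + 2.4588, -9.6660 + -9.1763) = (9.2270, -18.8423)
link 2: phi[2] = -55 + -20 + -10 = -85 deg
  cos(-85 deg) = 0.0872, sin(-85 deg) = -0.9962
  joint[3] = (9.2270, -18.8423) + 9.1 * (0.0872, -0.9962) = (9.2270 + 0.7931, -18.8423 + -9.0654) = (10.0201, -27.9077)
link 3: phi[3] = -55 + -20 + -10 + -70 = -155 deg
  cos(-155 deg) = -0.9063, sin(-155 deg) = -0.4226
  joint[4] = (10.0201, -27.9077) + 3.5 * (-0.9063, -0.4226) = (10.0201 + -3.1721, -27.9077 + -1.4792) = (6.8480, -29.3868)
End effector: (6.8480, -29.3868)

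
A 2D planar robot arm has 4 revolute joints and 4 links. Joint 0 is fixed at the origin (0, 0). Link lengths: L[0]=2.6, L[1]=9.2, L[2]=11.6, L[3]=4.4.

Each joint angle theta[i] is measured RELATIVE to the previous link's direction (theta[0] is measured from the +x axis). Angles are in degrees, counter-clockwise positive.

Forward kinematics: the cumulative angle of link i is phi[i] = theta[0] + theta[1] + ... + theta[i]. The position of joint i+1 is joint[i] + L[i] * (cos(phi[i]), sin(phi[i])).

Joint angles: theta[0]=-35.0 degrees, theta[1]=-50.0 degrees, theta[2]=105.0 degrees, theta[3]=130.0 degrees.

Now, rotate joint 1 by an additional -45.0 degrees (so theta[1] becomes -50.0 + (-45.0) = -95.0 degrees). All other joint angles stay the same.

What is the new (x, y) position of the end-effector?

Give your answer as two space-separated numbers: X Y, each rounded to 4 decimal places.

joint[0] = (0.0000, 0.0000)  (base)
link 0: phi[0] = -35 = -35 deg
  cos(-35 deg) = 0.8192, sin(-35 deg) = -0.5736
  joint[1] = (0.0000, 0.0000) + 2.6 * (0.8192, -0.5736) = (0.0000 + 2.1298, 0.0000 + -1.4913) = (2.1298, -1.4913)
link 1: phi[1] = -35 + -95 = -130 deg
  cos(-130 deg) = -0.6428, sin(-130 deg) = -0.7660
  joint[2] = (2.1298, -1.4913) + 9.2 * (-0.6428, -0.7660) = (2.1298 + -5.9136, -1.4913 + -7.0476) = (-3.7839, -8.5389)
link 2: phi[2] = -35 + -95 + 105 = -25 deg
  cos(-25 deg) = 0.9063, sin(-25 deg) = -0.4226
  joint[3] = (-3.7839, -8.5389) + 11.6 * (0.9063, -0.4226) = (-3.7839 + 10.5132, -8.5389 + -4.9024) = (6.7293, -13.4413)
link 3: phi[3] = -35 + -95 + 105 + 130 = 105 deg
  cos(105 deg) = -0.2588, sin(105 deg) = 0.9659
  joint[4] = (6.7293, -13.4413) + 4.4 * (-0.2588, 0.9659) = (6.7293 + -1.1388, -13.4413 + 4.2501) = (5.5905, -9.1912)
End effector: (5.5905, -9.1912)

Answer: 5.5905 -9.1912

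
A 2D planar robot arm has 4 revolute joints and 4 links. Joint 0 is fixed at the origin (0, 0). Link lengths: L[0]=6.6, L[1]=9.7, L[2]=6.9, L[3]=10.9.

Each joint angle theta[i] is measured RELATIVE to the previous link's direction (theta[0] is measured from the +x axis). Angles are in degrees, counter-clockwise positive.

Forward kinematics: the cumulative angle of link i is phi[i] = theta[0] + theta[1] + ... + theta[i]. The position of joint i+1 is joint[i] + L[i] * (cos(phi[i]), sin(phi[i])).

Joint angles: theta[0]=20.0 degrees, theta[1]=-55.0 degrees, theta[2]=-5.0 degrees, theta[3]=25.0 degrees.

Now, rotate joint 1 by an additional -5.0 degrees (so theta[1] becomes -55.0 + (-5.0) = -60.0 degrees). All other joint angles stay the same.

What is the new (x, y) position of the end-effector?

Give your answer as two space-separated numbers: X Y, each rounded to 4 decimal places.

Answer: 28.7543 -12.5848

Derivation:
joint[0] = (0.0000, 0.0000)  (base)
link 0: phi[0] = 20 = 20 deg
  cos(20 deg) = 0.9397, sin(20 deg) = 0.3420
  joint[1] = (0.0000, 0.0000) + 6.6 * (0.9397, 0.3420) = (0.0000 + 6.2020, 0.0000 + 2.2573) = (6.2020, 2.2573)
link 1: phi[1] = 20 + -60 = -40 deg
  cos(-40 deg) = 0.7660, sin(-40 deg) = -0.6428
  joint[2] = (6.2020, 2.2573) + 9.7 * (0.7660, -0.6428) = (6.2020 + 7.4306, 2.2573 + -6.2350) = (13.6326, -3.9777)
link 2: phi[2] = 20 + -60 + -5 = -45 deg
  cos(-45 deg) = 0.7071, sin(-45 deg) = -0.7071
  joint[3] = (13.6326, -3.9777) + 6.9 * (0.7071, -0.7071) = (13.6326 + 4.8790, -3.9777 + -4.8790) = (18.5116, -8.8567)
link 3: phi[3] = 20 + -60 + -5 + 25 = -20 deg
  cos(-20 deg) = 0.9397, sin(-20 deg) = -0.3420
  joint[4] = (18.5116, -8.8567) + 10.9 * (0.9397, -0.3420) = (18.5116 + 10.2426, -8.8567 + -3.7280) = (28.7543, -12.5848)
End effector: (28.7543, -12.5848)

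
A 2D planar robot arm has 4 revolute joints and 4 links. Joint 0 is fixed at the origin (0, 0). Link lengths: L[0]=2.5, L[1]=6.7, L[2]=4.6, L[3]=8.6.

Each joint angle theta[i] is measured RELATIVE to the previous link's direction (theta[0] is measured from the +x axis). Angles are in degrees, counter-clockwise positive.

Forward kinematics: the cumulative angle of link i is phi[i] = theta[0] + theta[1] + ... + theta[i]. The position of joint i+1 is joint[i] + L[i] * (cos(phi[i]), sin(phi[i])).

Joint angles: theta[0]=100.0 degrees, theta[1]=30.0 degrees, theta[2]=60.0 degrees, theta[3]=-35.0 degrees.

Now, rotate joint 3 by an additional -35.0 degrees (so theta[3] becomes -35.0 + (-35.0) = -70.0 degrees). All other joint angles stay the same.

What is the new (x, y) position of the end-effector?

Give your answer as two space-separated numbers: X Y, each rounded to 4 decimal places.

joint[0] = (0.0000, 0.0000)  (base)
link 0: phi[0] = 100 = 100 deg
  cos(100 deg) = -0.1736, sin(100 deg) = 0.9848
  joint[1] = (0.0000, 0.0000) + 2.5 * (-0.1736, 0.9848) = (0.0000 + -0.4341, 0.0000 + 2.4620) = (-0.4341, 2.4620)
link 1: phi[1] = 100 + 30 = 130 deg
  cos(130 deg) = -0.6428, sin(130 deg) = 0.7660
  joint[2] = (-0.4341, 2.4620) + 6.7 * (-0.6428, 0.7660) = (-0.4341 + -4.3067, 2.4620 + 5.1325) = (-4.7408, 7.5945)
link 2: phi[2] = 100 + 30 + 60 = 190 deg
  cos(190 deg) = -0.9848, sin(190 deg) = -0.1736
  joint[3] = (-4.7408, 7.5945) + 4.6 * (-0.9848, -0.1736) = (-4.7408 + -4.5301, 7.5945 + -0.7988) = (-9.2709, 6.7957)
link 3: phi[3] = 100 + 30 + 60 + -70 = 120 deg
  cos(120 deg) = -0.5000, sin(120 deg) = 0.8660
  joint[4] = (-9.2709, 6.7957) + 8.6 * (-0.5000, 0.8660) = (-9.2709 + -4.3000, 6.7957 + 7.4478) = (-13.5709, 14.2436)
End effector: (-13.5709, 14.2436)

Answer: -13.5709 14.2436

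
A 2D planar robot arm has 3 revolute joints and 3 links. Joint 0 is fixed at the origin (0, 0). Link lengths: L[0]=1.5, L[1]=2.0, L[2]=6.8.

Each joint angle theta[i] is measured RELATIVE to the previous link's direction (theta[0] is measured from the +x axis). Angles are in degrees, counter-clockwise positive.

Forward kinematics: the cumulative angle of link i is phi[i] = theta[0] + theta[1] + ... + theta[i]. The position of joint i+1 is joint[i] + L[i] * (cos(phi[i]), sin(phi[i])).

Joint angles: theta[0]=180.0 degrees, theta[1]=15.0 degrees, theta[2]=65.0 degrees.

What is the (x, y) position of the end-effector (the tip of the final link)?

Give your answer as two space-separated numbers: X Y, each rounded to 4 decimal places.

Answer: -4.6127 -7.2143

Derivation:
joint[0] = (0.0000, 0.0000)  (base)
link 0: phi[0] = 180 = 180 deg
  cos(180 deg) = -1.0000, sin(180 deg) = 0.0000
  joint[1] = (0.0000, 0.0000) + 1.5 * (-1.0000, 0.0000) = (0.0000 + -1.5000, 0.0000 + 0.0000) = (-1.5000, 0.0000)
link 1: phi[1] = 180 + 15 = 195 deg
  cos(195 deg) = -0.9659, sin(195 deg) = -0.2588
  joint[2] = (-1.5000, 0.0000) + 2 * (-0.9659, -0.2588) = (-1.5000 + -1.9319, 0.0000 + -0.5176) = (-3.4319, -0.5176)
link 2: phi[2] = 180 + 15 + 65 = 260 deg
  cos(260 deg) = -0.1736, sin(260 deg) = -0.9848
  joint[3] = (-3.4319, -0.5176) + 6.8 * (-0.1736, -0.9848) = (-3.4319 + -1.1808, -0.5176 + -6.6967) = (-4.6127, -7.2143)
End effector: (-4.6127, -7.2143)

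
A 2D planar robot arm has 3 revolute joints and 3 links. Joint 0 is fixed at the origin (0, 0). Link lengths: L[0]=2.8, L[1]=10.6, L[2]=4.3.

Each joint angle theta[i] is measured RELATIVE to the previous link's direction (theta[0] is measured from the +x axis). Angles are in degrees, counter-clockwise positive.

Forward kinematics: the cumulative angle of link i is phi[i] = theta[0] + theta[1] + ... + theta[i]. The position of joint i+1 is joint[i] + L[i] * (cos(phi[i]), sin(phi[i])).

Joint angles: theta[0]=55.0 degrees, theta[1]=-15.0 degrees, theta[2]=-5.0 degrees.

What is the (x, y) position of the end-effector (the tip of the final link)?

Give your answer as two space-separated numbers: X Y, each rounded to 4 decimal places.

joint[0] = (0.0000, 0.0000)  (base)
link 0: phi[0] = 55 = 55 deg
  cos(55 deg) = 0.5736, sin(55 deg) = 0.8192
  joint[1] = (0.0000, 0.0000) + 2.8 * (0.5736, 0.8192) = (0.0000 + 1.6060, 0.0000 + 2.2936) = (1.6060, 2.2936)
link 1: phi[1] = 55 + -15 = 40 deg
  cos(40 deg) = 0.7660, sin(40 deg) = 0.6428
  joint[2] = (1.6060, 2.2936) + 10.6 * (0.7660, 0.6428) = (1.6060 + 8.1201, 2.2936 + 6.8135) = (9.7261, 9.1072)
link 2: phi[2] = 55 + -15 + -5 = 35 deg
  cos(35 deg) = 0.8192, sin(35 deg) = 0.5736
  joint[3] = (9.7261, 9.1072) + 4.3 * (0.8192, 0.5736) = (9.7261 + 3.5224, 9.1072 + 2.4664) = (13.2484, 11.5736)
End effector: (13.2484, 11.5736)

Answer: 13.2484 11.5736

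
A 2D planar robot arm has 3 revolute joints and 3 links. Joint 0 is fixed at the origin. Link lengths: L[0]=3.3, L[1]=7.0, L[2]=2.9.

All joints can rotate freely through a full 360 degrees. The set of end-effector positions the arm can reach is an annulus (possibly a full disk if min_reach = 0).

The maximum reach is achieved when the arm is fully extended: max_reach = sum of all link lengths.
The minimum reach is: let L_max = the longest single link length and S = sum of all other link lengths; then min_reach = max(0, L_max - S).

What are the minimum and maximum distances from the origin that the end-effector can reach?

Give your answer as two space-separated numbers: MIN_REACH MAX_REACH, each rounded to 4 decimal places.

Link lengths: [3.3, 7.0, 2.9]
max_reach = 3.3 + 7 + 2.9 = 13.2
L_max = max([3.3, 7.0, 2.9]) = 7
S (sum of others) = 13.2 - 7 = 6.2
min_reach = max(0, 7 - 6.2) = max(0, 0.8) = 0.8

Answer: 0.8000 13.2000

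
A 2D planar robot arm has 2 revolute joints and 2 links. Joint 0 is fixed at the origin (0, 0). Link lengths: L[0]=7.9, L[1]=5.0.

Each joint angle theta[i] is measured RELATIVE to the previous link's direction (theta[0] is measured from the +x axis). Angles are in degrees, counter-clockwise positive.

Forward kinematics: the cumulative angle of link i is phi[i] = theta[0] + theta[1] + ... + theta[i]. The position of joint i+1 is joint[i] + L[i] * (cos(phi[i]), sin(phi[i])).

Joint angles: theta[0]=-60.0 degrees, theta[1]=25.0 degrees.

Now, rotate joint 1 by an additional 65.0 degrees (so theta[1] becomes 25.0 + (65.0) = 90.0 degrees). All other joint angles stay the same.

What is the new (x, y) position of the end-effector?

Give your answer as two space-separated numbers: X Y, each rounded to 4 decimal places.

Answer: 8.2801 -4.3416

Derivation:
joint[0] = (0.0000, 0.0000)  (base)
link 0: phi[0] = -60 = -60 deg
  cos(-60 deg) = 0.5000, sin(-60 deg) = -0.8660
  joint[1] = (0.0000, 0.0000) + 7.9 * (0.5000, -0.8660) = (0.0000 + 3.9500, 0.0000 + -6.8416) = (3.9500, -6.8416)
link 1: phi[1] = -60 + 90 = 30 deg
  cos(30 deg) = 0.8660, sin(30 deg) = 0.5000
  joint[2] = (3.9500, -6.8416) + 5 * (0.8660, 0.5000) = (3.9500 + 4.3301, -6.8416 + 2.5000) = (8.2801, -4.3416)
End effector: (8.2801, -4.3416)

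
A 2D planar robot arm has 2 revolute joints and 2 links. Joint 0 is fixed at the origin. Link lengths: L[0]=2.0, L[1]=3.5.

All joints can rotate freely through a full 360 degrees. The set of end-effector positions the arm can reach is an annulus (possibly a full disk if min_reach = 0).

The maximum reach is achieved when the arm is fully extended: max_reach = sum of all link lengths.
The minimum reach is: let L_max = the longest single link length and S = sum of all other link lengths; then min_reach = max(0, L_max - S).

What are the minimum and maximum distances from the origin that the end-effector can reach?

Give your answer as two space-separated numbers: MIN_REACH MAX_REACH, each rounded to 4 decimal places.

Link lengths: [2.0, 3.5]
max_reach = 2 + 3.5 = 5.5
L_max = max([2.0, 3.5]) = 3.5
S (sum of others) = 5.5 - 3.5 = 2
min_reach = max(0, 3.5 - 2) = max(0, 1.5) = 1.5

Answer: 1.5000 5.5000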